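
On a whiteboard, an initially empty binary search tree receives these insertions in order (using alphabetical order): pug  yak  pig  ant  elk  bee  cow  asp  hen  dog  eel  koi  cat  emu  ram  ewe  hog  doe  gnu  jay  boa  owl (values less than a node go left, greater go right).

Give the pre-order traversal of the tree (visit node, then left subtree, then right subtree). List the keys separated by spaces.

pug: root
yak: right child of pug (depth 1)
pig: left child of pug (depth 1)
ant: left child of pig (depth 2)
elk: right child of ant (depth 3)
bee: left child of elk (depth 4)
cow: right child of bee (depth 5)
asp: left child of bee (depth 5)
hen: right child of elk (depth 4)
dog: right child of cow (depth 6)
eel: right child of dog (depth 7)
koi: right child of hen (depth 5)
cat: left child of cow (depth 6)
emu: left child of hen (depth 5)
ram: left child of yak (depth 2)
ewe: right child of emu (depth 6)
hog: left child of koi (depth 6)
doe: left child of dog (depth 7)
gnu: right child of ewe (depth 7)
jay: right child of hog (depth 7)
boa: left child of cat (depth 7)
owl: right child of koi (depth 6)

pug pig ant elk bee asp cow cat boa dog doe eel hen emu ewe gnu koi hog jay owl yak ram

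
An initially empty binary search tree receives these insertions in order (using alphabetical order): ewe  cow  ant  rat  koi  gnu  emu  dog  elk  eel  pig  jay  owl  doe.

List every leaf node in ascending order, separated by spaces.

ant doe eel jay owl

Resulting structure (node: left, right):
  ewe: L=cow, R=rat
  cow: L=ant, R=emu
  ant: L=–, R=–
  rat: L=koi, R=–
  koi: L=gnu, R=pig
  gnu: L=–, R=jay
  emu: L=dog, R=–
  dog: L=doe, R=elk
  elk: L=eel, R=–
  eel: L=–, R=–
  pig: L=owl, R=–
  jay: L=–, R=–
  owl: L=–, R=–
  doe: L=–, R=–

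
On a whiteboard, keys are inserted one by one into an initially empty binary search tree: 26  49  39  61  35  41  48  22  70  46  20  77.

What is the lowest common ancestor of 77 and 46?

26: root
49: right child of 26 (depth 1)
39: left child of 49 (depth 2)
61: right child of 49 (depth 2)
35: left child of 39 (depth 3)
41: right child of 39 (depth 3)
48: right child of 41 (depth 4)
22: left child of 26 (depth 1)
70: right child of 61 (depth 3)
46: left child of 48 (depth 5)
20: left child of 22 (depth 2)
77: right child of 70 (depth 4)

Path to 77: 26 → 49 → 61 → 70 → 77
Path to 46: 26 → 49 → 39 → 41 → 48 → 46
The paths share a prefix ending at 49, then split left and right.

49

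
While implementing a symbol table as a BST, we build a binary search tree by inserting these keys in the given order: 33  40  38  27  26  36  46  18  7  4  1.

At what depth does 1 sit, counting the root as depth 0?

33: root
40: right child of 33 (depth 1)
38: left child of 40 (depth 2)
27: left child of 33 (depth 1)
26: left child of 27 (depth 2)
36: left child of 38 (depth 3)
46: right child of 40 (depth 2)
18: left child of 26 (depth 3)
7: left child of 18 (depth 4)
4: left child of 7 (depth 5)
1: left child of 4 (depth 6)

Path to 1: 33 → 27 → 26 → 18 → 7 → 4 → 1, which is 6 edges.

6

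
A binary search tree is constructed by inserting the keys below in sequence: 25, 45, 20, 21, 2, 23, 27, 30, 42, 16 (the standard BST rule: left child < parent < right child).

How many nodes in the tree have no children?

3

25: root
45: right child of 25 (depth 1)
20: left child of 25 (depth 1)
21: right child of 20 (depth 2)
2: left child of 20 (depth 2)
23: right child of 21 (depth 3)
27: left child of 45 (depth 2)
30: right child of 27 (depth 3)
42: right child of 30 (depth 4)
16: right child of 2 (depth 3)

Leaves: 16, 23, 42 — 3 in total.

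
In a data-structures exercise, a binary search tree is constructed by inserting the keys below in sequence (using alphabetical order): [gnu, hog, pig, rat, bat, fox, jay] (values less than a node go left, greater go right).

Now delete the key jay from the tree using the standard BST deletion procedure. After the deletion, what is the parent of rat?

Insert gnu: tree is empty, so gnu becomes the root.
Insert hog: hog > gnu → go right. Place as right child of gnu.
Insert pig: pig > gnu → go right; pig > hog → go right. Place as right child of hog.
Insert rat: rat > gnu → go right; rat > hog → go right; rat > pig → go right. Place as right child of pig.
Insert bat: bat < gnu → go left. Place as left child of gnu.
Insert fox: fox < gnu → go left; fox > bat → go right. Place as right child of bat.
Insert jay: jay > gnu → go right; jay > hog → go right; jay < pig → go left. Place as left child of pig.

Delete jay (at most one child — splice it out).
After deletion, rat's parent is pig.

pig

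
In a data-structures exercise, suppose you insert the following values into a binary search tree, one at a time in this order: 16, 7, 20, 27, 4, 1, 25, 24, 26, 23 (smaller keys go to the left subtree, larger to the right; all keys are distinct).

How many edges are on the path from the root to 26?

16: root
7: left child of 16 (depth 1)
20: right child of 16 (depth 1)
27: right child of 20 (depth 2)
4: left child of 7 (depth 2)
1: left child of 4 (depth 3)
25: left child of 27 (depth 3)
24: left child of 25 (depth 4)
26: right child of 25 (depth 4)
23: left child of 24 (depth 5)

Path to 26: 16 → 20 → 27 → 25 → 26, which is 4 edges.

4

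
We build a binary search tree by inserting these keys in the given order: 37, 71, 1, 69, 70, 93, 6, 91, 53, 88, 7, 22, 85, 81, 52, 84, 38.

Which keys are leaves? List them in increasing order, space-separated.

22 38 70 84

37: root
71: right child of 37 (depth 1)
1: left child of 37 (depth 1)
69: left child of 71 (depth 2)
70: right child of 69 (depth 3)
93: right child of 71 (depth 2)
6: right child of 1 (depth 2)
91: left child of 93 (depth 3)
53: left child of 69 (depth 3)
88: left child of 91 (depth 4)
7: right child of 6 (depth 3)
22: right child of 7 (depth 4)
85: left child of 88 (depth 5)
81: left child of 85 (depth 6)
52: left child of 53 (depth 4)
84: right child of 81 (depth 7)
38: left child of 52 (depth 5)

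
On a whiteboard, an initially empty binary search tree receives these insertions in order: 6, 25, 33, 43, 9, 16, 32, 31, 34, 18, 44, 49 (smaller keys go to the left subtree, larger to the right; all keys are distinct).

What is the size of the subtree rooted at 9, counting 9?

3

Insert 6: tree is empty, so 6 becomes the root.
Insert 25: 25 > 6 → go right. Place as right child of 6.
Insert 33: 33 > 6 → go right; 33 > 25 → go right. Place as right child of 25.
Insert 43: 43 > 6 → go right; 43 > 25 → go right; 43 > 33 → go right. Place as right child of 33.
Insert 9: 9 > 6 → go right; 9 < 25 → go left. Place as left child of 25.
Insert 16: 16 > 6 → go right; 16 < 25 → go left; 16 > 9 → go right. Place as right child of 9.
Insert 32: 32 > 6 → go right; 32 > 25 → go right; 32 < 33 → go left. Place as left child of 33.
Insert 31: 31 > 6 → go right; 31 > 25 → go right; 31 < 33 → go left; 31 < 32 → go left. Place as left child of 32.
Insert 34: 34 > 6 → go right; 34 > 25 → go right; 34 > 33 → go right; 34 < 43 → go left. Place as left child of 43.
Insert 18: 18 > 6 → go right; 18 < 25 → go left; 18 > 9 → go right; 18 > 16 → go right. Place as right child of 16.
Insert 44: 44 > 6 → go right; 44 > 25 → go right; 44 > 33 → go right; 44 > 43 → go right. Place as right child of 43.
Insert 49: 49 > 6 → go right; 49 > 25 → go right; 49 > 33 → go right; 49 > 43 → go right; 49 > 44 → go right. Place as right child of 44.

Subtree rooted at 9 contains: 9, 16, 18 — 3 nodes.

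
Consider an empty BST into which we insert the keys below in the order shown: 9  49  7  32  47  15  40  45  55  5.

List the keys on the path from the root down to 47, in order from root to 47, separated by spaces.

9 49 32 47

9: root
49: right child of 9 (depth 1)
7: left child of 9 (depth 1)
32: left child of 49 (depth 2)
47: right child of 32 (depth 3)
15: left child of 32 (depth 3)
40: left child of 47 (depth 4)
45: right child of 40 (depth 5)
55: right child of 49 (depth 2)
5: left child of 7 (depth 2)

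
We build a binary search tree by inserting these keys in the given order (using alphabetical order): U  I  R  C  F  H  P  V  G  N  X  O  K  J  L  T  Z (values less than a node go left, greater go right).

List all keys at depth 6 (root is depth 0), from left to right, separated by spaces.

Insert U: tree is empty, so U becomes the root.
Insert I: I < U → go left. Place as left child of U.
Insert R: R < U → go left; R > I → go right. Place as right child of I.
Insert C: C < U → go left; C < I → go left. Place as left child of I.
Insert F: F < U → go left; F < I → go left; F > C → go right. Place as right child of C.
Insert H: H < U → go left; H < I → go left; H > C → go right; H > F → go right. Place as right child of F.
Insert P: P < U → go left; P > I → go right; P < R → go left. Place as left child of R.
Insert V: V > U → go right. Place as right child of U.
Insert G: G < U → go left; G < I → go left; G > C → go right; G > F → go right; G < H → go left. Place as left child of H.
Insert N: N < U → go left; N > I → go right; N < R → go left; N < P → go left. Place as left child of P.
Insert X: X > U → go right; X > V → go right. Place as right child of V.
Insert O: O < U → go left; O > I → go right; O < R → go left; O < P → go left; O > N → go right. Place as right child of N.
Insert K: K < U → go left; K > I → go right; K < R → go left; K < P → go left; K < N → go left. Place as left child of N.
Insert J: J < U → go left; J > I → go right; J < R → go left; J < P → go left; J < N → go left; J < K → go left. Place as left child of K.
Insert L: L < U → go left; L > I → go right; L < R → go left; L < P → go left; L < N → go left; L > K → go right. Place as right child of K.
Insert T: T < U → go left; T > I → go right; T > R → go right. Place as right child of R.
Insert Z: Z > U → go right; Z > V → go right; Z > X → go right. Place as right child of X.

J L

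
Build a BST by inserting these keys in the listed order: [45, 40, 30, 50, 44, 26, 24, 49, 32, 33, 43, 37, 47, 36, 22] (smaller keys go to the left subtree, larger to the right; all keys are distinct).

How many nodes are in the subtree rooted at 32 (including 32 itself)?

Insert 45: tree is empty, so 45 becomes the root.
Insert 40: 40 < 45 → go left. Place as left child of 45.
Insert 30: 30 < 45 → go left; 30 < 40 → go left. Place as left child of 40.
Insert 50: 50 > 45 → go right. Place as right child of 45.
Insert 44: 44 < 45 → go left; 44 > 40 → go right. Place as right child of 40.
Insert 26: 26 < 45 → go left; 26 < 40 → go left; 26 < 30 → go left. Place as left child of 30.
Insert 24: 24 < 45 → go left; 24 < 40 → go left; 24 < 30 → go left; 24 < 26 → go left. Place as left child of 26.
Insert 49: 49 > 45 → go right; 49 < 50 → go left. Place as left child of 50.
Insert 32: 32 < 45 → go left; 32 < 40 → go left; 32 > 30 → go right. Place as right child of 30.
Insert 33: 33 < 45 → go left; 33 < 40 → go left; 33 > 30 → go right; 33 > 32 → go right. Place as right child of 32.
Insert 43: 43 < 45 → go left; 43 > 40 → go right; 43 < 44 → go left. Place as left child of 44.
Insert 37: 37 < 45 → go left; 37 < 40 → go left; 37 > 30 → go right; 37 > 32 → go right; 37 > 33 → go right. Place as right child of 33.
Insert 47: 47 > 45 → go right; 47 < 50 → go left; 47 < 49 → go left. Place as left child of 49.
Insert 36: 36 < 45 → go left; 36 < 40 → go left; 36 > 30 → go right; 36 > 32 → go right; 36 > 33 → go right; 36 < 37 → go left. Place as left child of 37.
Insert 22: 22 < 45 → go left; 22 < 40 → go left; 22 < 30 → go left; 22 < 26 → go left; 22 < 24 → go left. Place as left child of 24.

Subtree rooted at 32 contains: 32, 33, 37, 36 — 4 nodes.

4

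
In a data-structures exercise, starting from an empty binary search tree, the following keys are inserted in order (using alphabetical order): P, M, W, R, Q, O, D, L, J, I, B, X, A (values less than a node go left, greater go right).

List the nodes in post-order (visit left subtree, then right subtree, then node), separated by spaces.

A B I J L D O M Q R X W P

Insert P: tree is empty, so P becomes the root.
Insert M: M < P → go left. Place as left child of P.
Insert W: W > P → go right. Place as right child of P.
Insert R: R > P → go right; R < W → go left. Place as left child of W.
Insert Q: Q > P → go right; Q < W → go left; Q < R → go left. Place as left child of R.
Insert O: O < P → go left; O > M → go right. Place as right child of M.
Insert D: D < P → go left; D < M → go left. Place as left child of M.
Insert L: L < P → go left; L < M → go left; L > D → go right. Place as right child of D.
Insert J: J < P → go left; J < M → go left; J > D → go right; J < L → go left. Place as left child of L.
Insert I: I < P → go left; I < M → go left; I > D → go right; I < L → go left; I < J → go left. Place as left child of J.
Insert B: B < P → go left; B < M → go left; B < D → go left. Place as left child of D.
Insert X: X > P → go right; X > W → go right. Place as right child of W.
Insert A: A < P → go left; A < M → go left; A < D → go left; A < B → go left. Place as left child of B.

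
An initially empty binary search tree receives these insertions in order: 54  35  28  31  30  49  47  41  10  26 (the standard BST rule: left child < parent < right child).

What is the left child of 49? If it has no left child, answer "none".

Resulting structure (node: left, right):
  54: L=35, R=–
  35: L=28, R=49
  28: L=10, R=31
  31: L=30, R=–
  30: L=–, R=–
  49: L=47, R=–
  47: L=41, R=–
  41: L=–, R=–
  10: L=–, R=26
  26: L=–, R=–

47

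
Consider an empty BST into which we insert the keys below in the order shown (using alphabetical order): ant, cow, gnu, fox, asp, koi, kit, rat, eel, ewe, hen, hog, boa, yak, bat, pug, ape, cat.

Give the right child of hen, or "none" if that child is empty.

ant: root
cow: right child of ant (depth 1)
gnu: right child of cow (depth 2)
fox: left child of gnu (depth 3)
asp: left child of cow (depth 2)
koi: right child of gnu (depth 3)
kit: left child of koi (depth 4)
rat: right child of koi (depth 4)
eel: left child of fox (depth 4)
ewe: right child of eel (depth 5)
hen: left child of kit (depth 5)
hog: right child of hen (depth 6)
boa: right child of asp (depth 3)
yak: right child of rat (depth 5)
bat: left child of boa (depth 4)
pug: left child of rat (depth 5)
ape: left child of asp (depth 3)
cat: right child of boa (depth 4)

hog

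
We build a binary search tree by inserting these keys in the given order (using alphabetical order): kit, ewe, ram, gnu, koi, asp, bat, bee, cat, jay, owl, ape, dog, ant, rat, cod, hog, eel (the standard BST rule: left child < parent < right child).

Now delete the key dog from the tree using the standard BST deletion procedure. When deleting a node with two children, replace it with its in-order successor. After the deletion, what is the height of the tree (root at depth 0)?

Insert kit: tree is empty, so kit becomes the root.
Insert ewe: ewe < kit → go left. Place as left child of kit.
Insert ram: ram > kit → go right. Place as right child of kit.
Insert gnu: gnu < kit → go left; gnu > ewe → go right. Place as right child of ewe.
Insert koi: koi > kit → go right; koi < ram → go left. Place as left child of ram.
Insert asp: asp < kit → go left; asp < ewe → go left. Place as left child of ewe.
Insert bat: bat < kit → go left; bat < ewe → go left; bat > asp → go right. Place as right child of asp.
Insert bee: bee < kit → go left; bee < ewe → go left; bee > asp → go right; bee > bat → go right. Place as right child of bat.
Insert cat: cat < kit → go left; cat < ewe → go left; cat > asp → go right; cat > bat → go right; cat > bee → go right. Place as right child of bee.
Insert jay: jay < kit → go left; jay > ewe → go right; jay > gnu → go right. Place as right child of gnu.
Insert owl: owl > kit → go right; owl < ram → go left; owl > koi → go right. Place as right child of koi.
Insert ape: ape < kit → go left; ape < ewe → go left; ape < asp → go left. Place as left child of asp.
Insert dog: dog < kit → go left; dog < ewe → go left; dog > asp → go right; dog > bat → go right; dog > bee → go right; dog > cat → go right. Place as right child of cat.
Insert ant: ant < kit → go left; ant < ewe → go left; ant < asp → go left; ant < ape → go left. Place as left child of ape.
Insert rat: rat > kit → go right; rat > ram → go right. Place as right child of ram.
Insert cod: cod < kit → go left; cod < ewe → go left; cod > asp → go right; cod > bat → go right; cod > bee → go right; cod > cat → go right; cod < dog → go left. Place as left child of dog.
Insert hog: hog < kit → go left; hog > ewe → go right; hog > gnu → go right; hog < jay → go left. Place as left child of jay.
Insert eel: eel < kit → go left; eel < ewe → go left; eel > asp → go right; eel > bat → go right; eel > bee → go right; eel > cat → go right; eel > dog → go right. Place as right child of dog.

Delete dog (two children — replace with in-order successor).
After deletion, deepest node is cod at depth 7.

7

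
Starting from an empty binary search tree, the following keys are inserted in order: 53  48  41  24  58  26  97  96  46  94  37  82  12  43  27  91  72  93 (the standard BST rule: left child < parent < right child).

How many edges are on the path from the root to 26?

4

Insert 53: tree is empty, so 53 becomes the root.
Insert 48: 48 < 53 → go left. Place as left child of 53.
Insert 41: 41 < 53 → go left; 41 < 48 → go left. Place as left child of 48.
Insert 24: 24 < 53 → go left; 24 < 48 → go left; 24 < 41 → go left. Place as left child of 41.
Insert 58: 58 > 53 → go right. Place as right child of 53.
Insert 26: 26 < 53 → go left; 26 < 48 → go left; 26 < 41 → go left; 26 > 24 → go right. Place as right child of 24.
Insert 97: 97 > 53 → go right; 97 > 58 → go right. Place as right child of 58.
Insert 96: 96 > 53 → go right; 96 > 58 → go right; 96 < 97 → go left. Place as left child of 97.
Insert 46: 46 < 53 → go left; 46 < 48 → go left; 46 > 41 → go right. Place as right child of 41.
Insert 94: 94 > 53 → go right; 94 > 58 → go right; 94 < 97 → go left; 94 < 96 → go left. Place as left child of 96.
Insert 37: 37 < 53 → go left; 37 < 48 → go left; 37 < 41 → go left; 37 > 24 → go right; 37 > 26 → go right. Place as right child of 26.
Insert 82: 82 > 53 → go right; 82 > 58 → go right; 82 < 97 → go left; 82 < 96 → go left; 82 < 94 → go left. Place as left child of 94.
Insert 12: 12 < 53 → go left; 12 < 48 → go left; 12 < 41 → go left; 12 < 24 → go left. Place as left child of 24.
Insert 43: 43 < 53 → go left; 43 < 48 → go left; 43 > 41 → go right; 43 < 46 → go left. Place as left child of 46.
Insert 27: 27 < 53 → go left; 27 < 48 → go left; 27 < 41 → go left; 27 > 24 → go right; 27 > 26 → go right; 27 < 37 → go left. Place as left child of 37.
Insert 91: 91 > 53 → go right; 91 > 58 → go right; 91 < 97 → go left; 91 < 96 → go left; 91 < 94 → go left; 91 > 82 → go right. Place as right child of 82.
Insert 72: 72 > 53 → go right; 72 > 58 → go right; 72 < 97 → go left; 72 < 96 → go left; 72 < 94 → go left; 72 < 82 → go left. Place as left child of 82.
Insert 93: 93 > 53 → go right; 93 > 58 → go right; 93 < 97 → go left; 93 < 96 → go left; 93 < 94 → go left; 93 > 82 → go right; 93 > 91 → go right. Place as right child of 91.

Path to 26: 53 → 48 → 41 → 24 → 26, which is 4 edges.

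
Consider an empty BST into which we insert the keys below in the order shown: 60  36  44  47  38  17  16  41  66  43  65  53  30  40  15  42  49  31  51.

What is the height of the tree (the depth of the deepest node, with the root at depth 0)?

Resulting structure (node: left, right):
  60: L=36, R=66
  36: L=17, R=44
  44: L=38, R=47
  47: L=–, R=53
  38: L=–, R=41
  17: L=16, R=30
  16: L=15, R=–
  41: L=40, R=43
  66: L=65, R=–
  43: L=42, R=–
  65: L=–, R=–
  53: L=49, R=–
  30: L=–, R=31
  40: L=–, R=–
  15: L=–, R=–
  42: L=–, R=–
  49: L=–, R=51
  31: L=–, R=–
  51: L=–, R=–

The deepest node is 42 at depth 6.

6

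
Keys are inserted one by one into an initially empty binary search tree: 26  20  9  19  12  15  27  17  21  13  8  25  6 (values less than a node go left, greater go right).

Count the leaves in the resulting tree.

5

Insert 26: tree is empty, so 26 becomes the root.
Insert 20: 20 < 26 → go left. Place as left child of 26.
Insert 9: 9 < 26 → go left; 9 < 20 → go left. Place as left child of 20.
Insert 19: 19 < 26 → go left; 19 < 20 → go left; 19 > 9 → go right. Place as right child of 9.
Insert 12: 12 < 26 → go left; 12 < 20 → go left; 12 > 9 → go right; 12 < 19 → go left. Place as left child of 19.
Insert 15: 15 < 26 → go left; 15 < 20 → go left; 15 > 9 → go right; 15 < 19 → go left; 15 > 12 → go right. Place as right child of 12.
Insert 27: 27 > 26 → go right. Place as right child of 26.
Insert 17: 17 < 26 → go left; 17 < 20 → go left; 17 > 9 → go right; 17 < 19 → go left; 17 > 12 → go right; 17 > 15 → go right. Place as right child of 15.
Insert 21: 21 < 26 → go left; 21 > 20 → go right. Place as right child of 20.
Insert 13: 13 < 26 → go left; 13 < 20 → go left; 13 > 9 → go right; 13 < 19 → go left; 13 > 12 → go right; 13 < 15 → go left. Place as left child of 15.
Insert 8: 8 < 26 → go left; 8 < 20 → go left; 8 < 9 → go left. Place as left child of 9.
Insert 25: 25 < 26 → go left; 25 > 20 → go right; 25 > 21 → go right. Place as right child of 21.
Insert 6: 6 < 26 → go left; 6 < 20 → go left; 6 < 9 → go left; 6 < 8 → go left. Place as left child of 8.

Leaves: 6, 13, 17, 25, 27 — 5 in total.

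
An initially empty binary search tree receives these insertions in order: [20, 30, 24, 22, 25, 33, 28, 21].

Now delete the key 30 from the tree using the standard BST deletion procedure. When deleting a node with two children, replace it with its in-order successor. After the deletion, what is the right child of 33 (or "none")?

20: root
30: right child of 20 (depth 1)
24: left child of 30 (depth 2)
22: left child of 24 (depth 3)
25: right child of 24 (depth 3)
33: right child of 30 (depth 2)
28: right child of 25 (depth 4)
21: left child of 22 (depth 4)

Delete 30 (two children — replace with in-order successor).
After deletion, 33's right child: none.

none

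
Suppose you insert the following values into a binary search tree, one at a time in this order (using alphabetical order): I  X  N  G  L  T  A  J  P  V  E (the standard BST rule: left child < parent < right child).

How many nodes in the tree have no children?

4

Resulting structure (node: left, right):
  I: L=G, R=X
  X: L=N, R=–
  N: L=L, R=T
  G: L=A, R=–
  L: L=J, R=–
  T: L=P, R=V
  A: L=–, R=E
  J: L=–, R=–
  P: L=–, R=–
  V: L=–, R=–
  E: L=–, R=–

Leaves: E, J, P, V — 4 in total.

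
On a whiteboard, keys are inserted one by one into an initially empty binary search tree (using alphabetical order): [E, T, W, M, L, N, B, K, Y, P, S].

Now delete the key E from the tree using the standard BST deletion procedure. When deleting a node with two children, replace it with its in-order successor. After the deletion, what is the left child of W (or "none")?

Insert E: tree is empty, so E becomes the root.
Insert T: T > E → go right. Place as right child of E.
Insert W: W > E → go right; W > T → go right. Place as right child of T.
Insert M: M > E → go right; M < T → go left. Place as left child of T.
Insert L: L > E → go right; L < T → go left; L < M → go left. Place as left child of M.
Insert N: N > E → go right; N < T → go left; N > M → go right. Place as right child of M.
Insert B: B < E → go left. Place as left child of E.
Insert K: K > E → go right; K < T → go left; K < M → go left; K < L → go left. Place as left child of L.
Insert Y: Y > E → go right; Y > T → go right; Y > W → go right. Place as right child of W.
Insert P: P > E → go right; P < T → go left; P > M → go right; P > N → go right. Place as right child of N.
Insert S: S > E → go right; S < T → go left; S > M → go right; S > N → go right; S > P → go right. Place as right child of P.

Delete E (two children — replace with in-order successor).
After deletion, W's left child: none.

none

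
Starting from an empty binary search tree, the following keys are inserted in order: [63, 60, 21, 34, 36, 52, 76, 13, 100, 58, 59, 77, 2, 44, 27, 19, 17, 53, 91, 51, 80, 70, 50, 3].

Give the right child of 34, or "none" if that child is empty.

Insert 63: tree is empty, so 63 becomes the root.
Insert 60: 60 < 63 → go left. Place as left child of 63.
Insert 21: 21 < 63 → go left; 21 < 60 → go left. Place as left child of 60.
Insert 34: 34 < 63 → go left; 34 < 60 → go left; 34 > 21 → go right. Place as right child of 21.
Insert 36: 36 < 63 → go left; 36 < 60 → go left; 36 > 21 → go right; 36 > 34 → go right. Place as right child of 34.
Insert 52: 52 < 63 → go left; 52 < 60 → go left; 52 > 21 → go right; 52 > 34 → go right; 52 > 36 → go right. Place as right child of 36.
Insert 76: 76 > 63 → go right. Place as right child of 63.
Insert 13: 13 < 63 → go left; 13 < 60 → go left; 13 < 21 → go left. Place as left child of 21.
Insert 100: 100 > 63 → go right; 100 > 76 → go right. Place as right child of 76.
Insert 58: 58 < 63 → go left; 58 < 60 → go left; 58 > 21 → go right; 58 > 34 → go right; 58 > 36 → go right; 58 > 52 → go right. Place as right child of 52.
Insert 59: 59 < 63 → go left; 59 < 60 → go left; 59 > 21 → go right; 59 > 34 → go right; 59 > 36 → go right; 59 > 52 → go right; 59 > 58 → go right. Place as right child of 58.
Insert 77: 77 > 63 → go right; 77 > 76 → go right; 77 < 100 → go left. Place as left child of 100.
Insert 2: 2 < 63 → go left; 2 < 60 → go left; 2 < 21 → go left; 2 < 13 → go left. Place as left child of 13.
Insert 44: 44 < 63 → go left; 44 < 60 → go left; 44 > 21 → go right; 44 > 34 → go right; 44 > 36 → go right; 44 < 52 → go left. Place as left child of 52.
Insert 27: 27 < 63 → go left; 27 < 60 → go left; 27 > 21 → go right; 27 < 34 → go left. Place as left child of 34.
Insert 19: 19 < 63 → go left; 19 < 60 → go left; 19 < 21 → go left; 19 > 13 → go right. Place as right child of 13.
Insert 17: 17 < 63 → go left; 17 < 60 → go left; 17 < 21 → go left; 17 > 13 → go right; 17 < 19 → go left. Place as left child of 19.
Insert 53: 53 < 63 → go left; 53 < 60 → go left; 53 > 21 → go right; 53 > 34 → go right; 53 > 36 → go right; 53 > 52 → go right; 53 < 58 → go left. Place as left child of 58.
Insert 91: 91 > 63 → go right; 91 > 76 → go right; 91 < 100 → go left; 91 > 77 → go right. Place as right child of 77.
Insert 51: 51 < 63 → go left; 51 < 60 → go left; 51 > 21 → go right; 51 > 34 → go right; 51 > 36 → go right; 51 < 52 → go left; 51 > 44 → go right. Place as right child of 44.
Insert 80: 80 > 63 → go right; 80 > 76 → go right; 80 < 100 → go left; 80 > 77 → go right; 80 < 91 → go left. Place as left child of 91.
Insert 70: 70 > 63 → go right; 70 < 76 → go left. Place as left child of 76.
Insert 50: 50 < 63 → go left; 50 < 60 → go left; 50 > 21 → go right; 50 > 34 → go right; 50 > 36 → go right; 50 < 52 → go left; 50 > 44 → go right; 50 < 51 → go left. Place as left child of 51.
Insert 3: 3 < 63 → go left; 3 < 60 → go left; 3 < 21 → go left; 3 < 13 → go left; 3 > 2 → go right. Place as right child of 2.

36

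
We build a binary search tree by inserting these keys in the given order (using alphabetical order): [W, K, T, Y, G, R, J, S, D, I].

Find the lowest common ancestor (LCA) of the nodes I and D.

G

W: root
K: left child of W (depth 1)
T: right child of K (depth 2)
Y: right child of W (depth 1)
G: left child of K (depth 2)
R: left child of T (depth 3)
J: right child of G (depth 3)
S: right child of R (depth 4)
D: left child of G (depth 3)
I: left child of J (depth 4)

Path to I: W → K → G → J → I
Path to D: W → K → G → D
The paths share a prefix ending at G, then split left and right.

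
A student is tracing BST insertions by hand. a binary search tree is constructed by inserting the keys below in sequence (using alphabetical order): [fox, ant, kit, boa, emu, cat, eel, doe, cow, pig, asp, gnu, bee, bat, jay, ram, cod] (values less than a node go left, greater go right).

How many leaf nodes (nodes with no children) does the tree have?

fox: root
ant: left child of fox (depth 1)
kit: right child of fox (depth 1)
boa: right child of ant (depth 2)
emu: right child of boa (depth 3)
cat: left child of emu (depth 4)
eel: right child of cat (depth 5)
doe: left child of eel (depth 6)
cow: left child of doe (depth 7)
pig: right child of kit (depth 2)
asp: left child of boa (depth 3)
gnu: left child of kit (depth 2)
bee: right child of asp (depth 4)
bat: left child of bee (depth 5)
jay: right child of gnu (depth 3)
ram: right child of pig (depth 3)
cod: left child of cow (depth 8)

Leaves: bat, cod, jay, ram — 4 in total.

4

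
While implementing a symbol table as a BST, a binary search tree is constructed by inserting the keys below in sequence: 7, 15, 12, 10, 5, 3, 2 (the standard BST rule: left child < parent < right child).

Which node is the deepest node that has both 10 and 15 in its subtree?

15

Resulting structure (node: left, right):
  7: L=5, R=15
  15: L=12, R=–
  12: L=10, R=–
  10: L=–, R=–
  5: L=3, R=–
  3: L=2, R=–
  2: L=–, R=–

Path to 10: 7 → 15 → 12 → 10
Path to 15: 7 → 15
15 lies on both paths and is an ancestor of the other node.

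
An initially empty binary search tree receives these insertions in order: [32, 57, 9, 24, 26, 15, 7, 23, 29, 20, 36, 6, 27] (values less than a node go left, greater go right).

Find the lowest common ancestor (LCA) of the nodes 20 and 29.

32: root
57: right child of 32 (depth 1)
9: left child of 32 (depth 1)
24: right child of 9 (depth 2)
26: right child of 24 (depth 3)
15: left child of 24 (depth 3)
7: left child of 9 (depth 2)
23: right child of 15 (depth 4)
29: right child of 26 (depth 4)
20: left child of 23 (depth 5)
36: left child of 57 (depth 2)
6: left child of 7 (depth 3)
27: left child of 29 (depth 5)

Path to 20: 32 → 9 → 24 → 15 → 23 → 20
Path to 29: 32 → 9 → 24 → 26 → 29
The paths share a prefix ending at 24, then split left and right.

24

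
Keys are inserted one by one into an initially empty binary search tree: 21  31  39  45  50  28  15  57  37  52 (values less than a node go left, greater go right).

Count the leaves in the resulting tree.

21: root
31: right child of 21 (depth 1)
39: right child of 31 (depth 2)
45: right child of 39 (depth 3)
50: right child of 45 (depth 4)
28: left child of 31 (depth 2)
15: left child of 21 (depth 1)
57: right child of 50 (depth 5)
37: left child of 39 (depth 3)
52: left child of 57 (depth 6)

Leaves: 15, 28, 37, 52 — 4 in total.

4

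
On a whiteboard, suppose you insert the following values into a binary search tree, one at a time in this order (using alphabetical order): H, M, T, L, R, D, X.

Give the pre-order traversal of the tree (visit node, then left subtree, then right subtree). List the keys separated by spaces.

Insert H: tree is empty, so H becomes the root.
Insert M: M > H → go right. Place as right child of H.
Insert T: T > H → go right; T > M → go right. Place as right child of M.
Insert L: L > H → go right; L < M → go left. Place as left child of M.
Insert R: R > H → go right; R > M → go right; R < T → go left. Place as left child of T.
Insert D: D < H → go left. Place as left child of H.
Insert X: X > H → go right; X > M → go right; X > T → go right. Place as right child of T.

H D M L T R X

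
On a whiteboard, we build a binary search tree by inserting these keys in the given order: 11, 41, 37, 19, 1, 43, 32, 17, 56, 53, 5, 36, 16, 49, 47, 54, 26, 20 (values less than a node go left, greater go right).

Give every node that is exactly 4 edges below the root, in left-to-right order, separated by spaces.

17 32 53

11: root
41: right child of 11 (depth 1)
37: left child of 41 (depth 2)
19: left child of 37 (depth 3)
1: left child of 11 (depth 1)
43: right child of 41 (depth 2)
32: right child of 19 (depth 4)
17: left child of 19 (depth 4)
56: right child of 43 (depth 3)
53: left child of 56 (depth 4)
5: right child of 1 (depth 2)
36: right child of 32 (depth 5)
16: left child of 17 (depth 5)
49: left child of 53 (depth 5)
47: left child of 49 (depth 6)
54: right child of 53 (depth 5)
26: left child of 32 (depth 5)
20: left child of 26 (depth 6)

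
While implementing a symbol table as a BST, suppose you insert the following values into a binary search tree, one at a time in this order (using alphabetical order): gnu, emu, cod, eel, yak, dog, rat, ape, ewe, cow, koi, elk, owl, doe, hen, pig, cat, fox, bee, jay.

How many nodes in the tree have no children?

6

gnu: root
emu: left child of gnu (depth 1)
cod: left child of emu (depth 2)
eel: right child of cod (depth 3)
yak: right child of gnu (depth 1)
dog: left child of eel (depth 4)
rat: left child of yak (depth 2)
ape: left child of cod (depth 3)
ewe: right child of emu (depth 2)
cow: left child of dog (depth 5)
koi: left child of rat (depth 3)
elk: right child of eel (depth 4)
owl: right child of koi (depth 4)
doe: right child of cow (depth 6)
hen: left child of koi (depth 4)
pig: right child of owl (depth 5)
cat: right child of ape (depth 4)
fox: right child of ewe (depth 3)
bee: left child of cat (depth 5)
jay: right child of hen (depth 5)

Leaves: bee, doe, elk, fox, jay, pig — 6 in total.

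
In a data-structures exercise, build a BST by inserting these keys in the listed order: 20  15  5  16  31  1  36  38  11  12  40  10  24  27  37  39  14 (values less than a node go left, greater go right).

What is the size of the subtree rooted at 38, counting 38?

20: root
15: left child of 20 (depth 1)
5: left child of 15 (depth 2)
16: right child of 15 (depth 2)
31: right child of 20 (depth 1)
1: left child of 5 (depth 3)
36: right child of 31 (depth 2)
38: right child of 36 (depth 3)
11: right child of 5 (depth 3)
12: right child of 11 (depth 4)
40: right child of 38 (depth 4)
10: left child of 11 (depth 4)
24: left child of 31 (depth 2)
27: right child of 24 (depth 3)
37: left child of 38 (depth 4)
39: left child of 40 (depth 5)
14: right child of 12 (depth 5)

Subtree rooted at 38 contains: 38, 37, 40, 39 — 4 nodes.

4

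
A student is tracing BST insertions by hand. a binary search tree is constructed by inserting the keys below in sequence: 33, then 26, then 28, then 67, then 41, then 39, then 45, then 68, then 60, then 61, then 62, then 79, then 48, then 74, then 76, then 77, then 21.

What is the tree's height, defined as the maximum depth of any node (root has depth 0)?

33: root
26: left child of 33 (depth 1)
28: right child of 26 (depth 2)
67: right child of 33 (depth 1)
41: left child of 67 (depth 2)
39: left child of 41 (depth 3)
45: right child of 41 (depth 3)
68: right child of 67 (depth 2)
60: right child of 45 (depth 4)
61: right child of 60 (depth 5)
62: right child of 61 (depth 6)
79: right child of 68 (depth 3)
48: left child of 60 (depth 5)
74: left child of 79 (depth 4)
76: right child of 74 (depth 5)
77: right child of 76 (depth 6)
21: left child of 26 (depth 2)

The deepest node is 62 at depth 6.

6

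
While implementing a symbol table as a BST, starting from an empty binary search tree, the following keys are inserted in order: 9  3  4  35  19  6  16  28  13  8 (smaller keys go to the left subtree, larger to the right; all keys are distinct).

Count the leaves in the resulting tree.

3

Insert 9: tree is empty, so 9 becomes the root.
Insert 3: 3 < 9 → go left. Place as left child of 9.
Insert 4: 4 < 9 → go left; 4 > 3 → go right. Place as right child of 3.
Insert 35: 35 > 9 → go right. Place as right child of 9.
Insert 19: 19 > 9 → go right; 19 < 35 → go left. Place as left child of 35.
Insert 6: 6 < 9 → go left; 6 > 3 → go right; 6 > 4 → go right. Place as right child of 4.
Insert 16: 16 > 9 → go right; 16 < 35 → go left; 16 < 19 → go left. Place as left child of 19.
Insert 28: 28 > 9 → go right; 28 < 35 → go left; 28 > 19 → go right. Place as right child of 19.
Insert 13: 13 > 9 → go right; 13 < 35 → go left; 13 < 19 → go left; 13 < 16 → go left. Place as left child of 16.
Insert 8: 8 < 9 → go left; 8 > 3 → go right; 8 > 4 → go right; 8 > 6 → go right. Place as right child of 6.

Leaves: 8, 13, 28 — 3 in total.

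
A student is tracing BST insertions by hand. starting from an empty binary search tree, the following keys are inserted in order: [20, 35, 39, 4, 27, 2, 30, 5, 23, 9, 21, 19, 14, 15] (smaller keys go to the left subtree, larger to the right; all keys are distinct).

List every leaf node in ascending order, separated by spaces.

20: root
35: right child of 20 (depth 1)
39: right child of 35 (depth 2)
4: left child of 20 (depth 1)
27: left child of 35 (depth 2)
2: left child of 4 (depth 2)
30: right child of 27 (depth 3)
5: right child of 4 (depth 2)
23: left child of 27 (depth 3)
9: right child of 5 (depth 3)
21: left child of 23 (depth 4)
19: right child of 9 (depth 4)
14: left child of 19 (depth 5)
15: right child of 14 (depth 6)

2 15 21 30 39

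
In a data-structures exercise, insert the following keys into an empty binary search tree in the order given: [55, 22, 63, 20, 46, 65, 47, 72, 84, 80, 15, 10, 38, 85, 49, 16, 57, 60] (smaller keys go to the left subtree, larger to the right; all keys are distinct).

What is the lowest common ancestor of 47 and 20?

55: root
22: left child of 55 (depth 1)
63: right child of 55 (depth 1)
20: left child of 22 (depth 2)
46: right child of 22 (depth 2)
65: right child of 63 (depth 2)
47: right child of 46 (depth 3)
72: right child of 65 (depth 3)
84: right child of 72 (depth 4)
80: left child of 84 (depth 5)
15: left child of 20 (depth 3)
10: left child of 15 (depth 4)
38: left child of 46 (depth 3)
85: right child of 84 (depth 5)
49: right child of 47 (depth 4)
16: right child of 15 (depth 4)
57: left child of 63 (depth 2)
60: right child of 57 (depth 3)

Path to 47: 55 → 22 → 46 → 47
Path to 20: 55 → 22 → 20
The paths share a prefix ending at 22, then split left and right.

22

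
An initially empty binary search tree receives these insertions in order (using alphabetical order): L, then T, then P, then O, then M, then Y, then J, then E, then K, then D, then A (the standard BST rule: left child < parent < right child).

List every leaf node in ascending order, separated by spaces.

A K M Y

L: root
T: right child of L (depth 1)
P: left child of T (depth 2)
O: left child of P (depth 3)
M: left child of O (depth 4)
Y: right child of T (depth 2)
J: left child of L (depth 1)
E: left child of J (depth 2)
K: right child of J (depth 2)
D: left child of E (depth 3)
A: left child of D (depth 4)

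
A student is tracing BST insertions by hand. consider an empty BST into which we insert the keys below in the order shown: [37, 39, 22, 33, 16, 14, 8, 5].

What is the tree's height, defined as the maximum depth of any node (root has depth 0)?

5

Insert 37: tree is empty, so 37 becomes the root.
Insert 39: 39 > 37 → go right. Place as right child of 37.
Insert 22: 22 < 37 → go left. Place as left child of 37.
Insert 33: 33 < 37 → go left; 33 > 22 → go right. Place as right child of 22.
Insert 16: 16 < 37 → go left; 16 < 22 → go left. Place as left child of 22.
Insert 14: 14 < 37 → go left; 14 < 22 → go left; 14 < 16 → go left. Place as left child of 16.
Insert 8: 8 < 37 → go left; 8 < 22 → go left; 8 < 16 → go left; 8 < 14 → go left. Place as left child of 14.
Insert 5: 5 < 37 → go left; 5 < 22 → go left; 5 < 16 → go left; 5 < 14 → go left; 5 < 8 → go left. Place as left child of 8.

The deepest node is 5 at depth 5.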